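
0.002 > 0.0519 False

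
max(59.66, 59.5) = 59.66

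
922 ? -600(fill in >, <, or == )>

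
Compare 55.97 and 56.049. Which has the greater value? 56.049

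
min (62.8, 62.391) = 62.391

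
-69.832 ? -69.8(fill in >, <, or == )<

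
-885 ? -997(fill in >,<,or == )>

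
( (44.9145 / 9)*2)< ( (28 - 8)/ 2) True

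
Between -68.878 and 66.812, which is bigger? 66.812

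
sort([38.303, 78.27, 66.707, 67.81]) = [38.303, 66.707, 67.81, 78.27]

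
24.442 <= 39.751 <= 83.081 True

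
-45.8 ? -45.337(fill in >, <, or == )<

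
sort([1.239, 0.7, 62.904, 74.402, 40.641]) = [0.7, 1.239, 40.641, 62.904, 74.402]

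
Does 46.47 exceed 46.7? No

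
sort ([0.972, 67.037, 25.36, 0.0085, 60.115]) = [0.0085, 0.972, 25.36, 60.115, 67.037]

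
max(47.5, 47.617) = 47.617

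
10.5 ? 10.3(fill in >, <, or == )>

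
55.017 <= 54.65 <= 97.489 False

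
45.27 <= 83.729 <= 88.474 True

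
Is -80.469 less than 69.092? Yes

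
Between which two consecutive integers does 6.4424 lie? 6 and 7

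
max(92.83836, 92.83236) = 92.83836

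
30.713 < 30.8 True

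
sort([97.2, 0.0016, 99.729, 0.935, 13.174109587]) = [0.0016, 0.935, 13.174109587, 97.2, 99.729]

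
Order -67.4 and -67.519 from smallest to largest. -67.519, -67.4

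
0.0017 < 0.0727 True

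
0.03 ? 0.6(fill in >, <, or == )<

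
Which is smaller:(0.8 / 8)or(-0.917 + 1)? (-0.917 + 1)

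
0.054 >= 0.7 False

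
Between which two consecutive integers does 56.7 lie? 56 and 57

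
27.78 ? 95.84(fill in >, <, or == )<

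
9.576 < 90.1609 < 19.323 False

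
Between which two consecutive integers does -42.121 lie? -43 and -42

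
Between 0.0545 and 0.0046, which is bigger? 0.0545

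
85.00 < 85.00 False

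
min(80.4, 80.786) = 80.4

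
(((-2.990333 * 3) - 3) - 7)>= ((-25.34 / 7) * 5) False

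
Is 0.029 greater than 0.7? No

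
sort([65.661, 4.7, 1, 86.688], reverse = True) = [86.688, 65.661, 4.7, 1]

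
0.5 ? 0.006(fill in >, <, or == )>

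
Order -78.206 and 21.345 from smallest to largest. -78.206,21.345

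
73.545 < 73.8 True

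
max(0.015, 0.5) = 0.5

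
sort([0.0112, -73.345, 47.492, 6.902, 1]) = [-73.345, 0.0112, 1, 6.902, 47.492]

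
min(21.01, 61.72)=21.01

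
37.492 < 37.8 True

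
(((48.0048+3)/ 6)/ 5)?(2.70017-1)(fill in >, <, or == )<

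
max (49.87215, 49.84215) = 49.87215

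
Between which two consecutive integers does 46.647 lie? 46 and 47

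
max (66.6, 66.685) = 66.685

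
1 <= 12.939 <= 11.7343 False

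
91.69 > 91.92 False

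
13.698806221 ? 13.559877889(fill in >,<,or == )>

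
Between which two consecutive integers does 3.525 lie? 3 and 4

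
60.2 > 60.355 False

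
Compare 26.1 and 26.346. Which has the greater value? 26.346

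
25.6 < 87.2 True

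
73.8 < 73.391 False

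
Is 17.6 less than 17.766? Yes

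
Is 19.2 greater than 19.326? No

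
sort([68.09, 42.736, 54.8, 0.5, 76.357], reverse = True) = [76.357, 68.09, 54.8, 42.736, 0.5]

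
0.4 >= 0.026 True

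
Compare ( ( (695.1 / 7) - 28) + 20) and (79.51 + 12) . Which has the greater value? (79.51 + 12)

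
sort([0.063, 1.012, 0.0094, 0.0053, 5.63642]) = [0.0053, 0.0094, 0.063, 1.012, 5.63642]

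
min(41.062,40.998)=40.998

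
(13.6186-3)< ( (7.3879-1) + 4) False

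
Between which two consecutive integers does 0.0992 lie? 0 and 1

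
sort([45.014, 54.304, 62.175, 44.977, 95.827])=[44.977, 45.014, 54.304, 62.175, 95.827]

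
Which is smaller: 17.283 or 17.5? 17.283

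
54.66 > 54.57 True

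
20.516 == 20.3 False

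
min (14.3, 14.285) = 14.285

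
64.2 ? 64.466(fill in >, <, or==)<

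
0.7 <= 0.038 False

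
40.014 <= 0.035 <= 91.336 False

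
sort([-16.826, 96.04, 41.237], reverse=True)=[96.04, 41.237, -16.826]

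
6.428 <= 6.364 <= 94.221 False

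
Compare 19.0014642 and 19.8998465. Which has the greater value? 19.8998465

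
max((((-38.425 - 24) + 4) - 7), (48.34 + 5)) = 53.34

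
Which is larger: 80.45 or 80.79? 80.79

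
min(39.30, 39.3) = 39.30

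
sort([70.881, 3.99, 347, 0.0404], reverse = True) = [347, 70.881, 3.99, 0.0404]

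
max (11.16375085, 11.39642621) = 11.39642621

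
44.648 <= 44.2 False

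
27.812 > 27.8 True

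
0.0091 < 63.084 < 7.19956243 False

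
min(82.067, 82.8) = 82.067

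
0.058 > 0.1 False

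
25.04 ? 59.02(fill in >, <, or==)<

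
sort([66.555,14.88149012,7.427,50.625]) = [7.427,14.88149012,50.625,66.555]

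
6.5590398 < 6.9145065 True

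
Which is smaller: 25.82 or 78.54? 25.82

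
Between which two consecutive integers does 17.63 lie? 17 and 18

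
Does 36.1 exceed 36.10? No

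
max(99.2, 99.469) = 99.469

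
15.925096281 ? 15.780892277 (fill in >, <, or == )>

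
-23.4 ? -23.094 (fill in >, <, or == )<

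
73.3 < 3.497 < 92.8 False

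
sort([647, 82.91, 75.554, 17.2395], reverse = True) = [647, 82.91, 75.554, 17.2395]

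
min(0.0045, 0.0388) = 0.0045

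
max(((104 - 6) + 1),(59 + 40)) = 99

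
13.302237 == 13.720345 False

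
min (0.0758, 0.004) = 0.004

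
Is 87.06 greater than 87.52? No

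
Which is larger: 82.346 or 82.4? 82.4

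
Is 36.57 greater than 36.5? Yes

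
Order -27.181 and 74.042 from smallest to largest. -27.181, 74.042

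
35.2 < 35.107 False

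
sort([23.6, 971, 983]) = [23.6, 971, 983]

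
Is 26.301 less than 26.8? Yes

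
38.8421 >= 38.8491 False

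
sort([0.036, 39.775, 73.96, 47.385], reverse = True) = [73.96, 47.385, 39.775, 0.036]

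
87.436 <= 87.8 True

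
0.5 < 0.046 False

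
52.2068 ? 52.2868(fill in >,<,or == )<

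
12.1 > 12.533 False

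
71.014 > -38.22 True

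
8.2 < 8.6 True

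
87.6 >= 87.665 False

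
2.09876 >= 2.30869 False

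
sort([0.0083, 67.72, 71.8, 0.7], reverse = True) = [71.8, 67.72, 0.7, 0.0083]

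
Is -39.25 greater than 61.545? No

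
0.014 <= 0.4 True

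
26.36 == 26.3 False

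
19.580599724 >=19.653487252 False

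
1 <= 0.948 False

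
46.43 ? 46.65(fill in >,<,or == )<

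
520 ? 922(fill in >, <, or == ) <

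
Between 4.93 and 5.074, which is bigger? 5.074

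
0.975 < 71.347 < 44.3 False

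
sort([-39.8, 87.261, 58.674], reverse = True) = [87.261, 58.674, -39.8]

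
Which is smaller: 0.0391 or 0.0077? 0.0077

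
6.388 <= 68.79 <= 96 True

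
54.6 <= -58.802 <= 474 False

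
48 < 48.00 False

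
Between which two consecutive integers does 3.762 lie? 3 and 4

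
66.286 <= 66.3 True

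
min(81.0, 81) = 81.0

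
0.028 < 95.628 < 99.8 True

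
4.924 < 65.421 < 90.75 True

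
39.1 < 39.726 True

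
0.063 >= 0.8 False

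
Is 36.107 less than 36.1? No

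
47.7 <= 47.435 False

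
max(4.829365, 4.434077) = 4.829365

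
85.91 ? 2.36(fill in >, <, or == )>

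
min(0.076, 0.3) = 0.076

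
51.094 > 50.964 True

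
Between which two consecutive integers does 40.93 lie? 40 and 41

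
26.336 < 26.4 True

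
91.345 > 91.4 False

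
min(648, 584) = 584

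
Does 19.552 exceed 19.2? Yes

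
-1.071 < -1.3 False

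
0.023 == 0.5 False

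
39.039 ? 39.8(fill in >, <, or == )<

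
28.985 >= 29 False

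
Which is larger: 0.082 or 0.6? 0.6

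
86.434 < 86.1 False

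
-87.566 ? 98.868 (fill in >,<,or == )<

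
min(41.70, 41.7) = 41.70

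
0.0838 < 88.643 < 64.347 False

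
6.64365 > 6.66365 False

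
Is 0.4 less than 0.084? No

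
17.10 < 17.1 False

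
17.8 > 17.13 True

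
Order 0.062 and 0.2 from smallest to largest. 0.062,0.2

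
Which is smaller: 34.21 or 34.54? 34.21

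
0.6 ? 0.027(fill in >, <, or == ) >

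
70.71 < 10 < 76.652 False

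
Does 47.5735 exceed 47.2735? Yes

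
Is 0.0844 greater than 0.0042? Yes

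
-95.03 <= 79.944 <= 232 True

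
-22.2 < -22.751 False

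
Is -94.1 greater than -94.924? Yes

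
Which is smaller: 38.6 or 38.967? 38.6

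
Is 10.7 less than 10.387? No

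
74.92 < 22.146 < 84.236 False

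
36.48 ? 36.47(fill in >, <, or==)>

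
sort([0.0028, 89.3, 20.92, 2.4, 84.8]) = [0.0028, 2.4, 20.92, 84.8, 89.3]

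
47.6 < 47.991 True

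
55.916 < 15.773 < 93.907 False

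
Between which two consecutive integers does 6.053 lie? 6 and 7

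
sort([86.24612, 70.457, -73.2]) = [-73.2, 70.457, 86.24612]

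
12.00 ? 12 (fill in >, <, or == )==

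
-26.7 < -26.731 False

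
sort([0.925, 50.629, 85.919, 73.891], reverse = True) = [85.919, 73.891, 50.629, 0.925]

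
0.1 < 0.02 False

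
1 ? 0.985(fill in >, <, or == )>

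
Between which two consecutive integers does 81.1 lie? 81 and 82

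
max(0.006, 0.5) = 0.5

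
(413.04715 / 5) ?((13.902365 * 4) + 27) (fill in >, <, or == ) <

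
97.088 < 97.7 True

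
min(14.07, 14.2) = 14.07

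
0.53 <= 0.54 True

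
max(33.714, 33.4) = 33.714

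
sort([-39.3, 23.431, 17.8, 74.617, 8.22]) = [-39.3, 8.22, 17.8, 23.431, 74.617]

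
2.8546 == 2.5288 False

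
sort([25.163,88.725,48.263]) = [25.163,48.263,88.725]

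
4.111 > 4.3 False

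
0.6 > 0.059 True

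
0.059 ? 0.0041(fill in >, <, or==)>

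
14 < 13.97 False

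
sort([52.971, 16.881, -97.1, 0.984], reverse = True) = [52.971, 16.881, 0.984, -97.1]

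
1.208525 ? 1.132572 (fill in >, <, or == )>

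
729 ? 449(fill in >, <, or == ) >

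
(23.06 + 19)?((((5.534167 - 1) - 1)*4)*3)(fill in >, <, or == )<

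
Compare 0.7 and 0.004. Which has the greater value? 0.7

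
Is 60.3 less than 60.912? Yes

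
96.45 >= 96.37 True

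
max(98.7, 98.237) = 98.7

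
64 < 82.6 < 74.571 False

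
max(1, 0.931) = 1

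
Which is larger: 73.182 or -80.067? 73.182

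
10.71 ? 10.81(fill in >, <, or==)<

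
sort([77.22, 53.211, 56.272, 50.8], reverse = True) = [77.22, 56.272, 53.211, 50.8]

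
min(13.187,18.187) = 13.187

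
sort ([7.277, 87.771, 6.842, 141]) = [6.842, 7.277, 87.771, 141]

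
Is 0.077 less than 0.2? Yes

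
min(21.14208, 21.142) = 21.142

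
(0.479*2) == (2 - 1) False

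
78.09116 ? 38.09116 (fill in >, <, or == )>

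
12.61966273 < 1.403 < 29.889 False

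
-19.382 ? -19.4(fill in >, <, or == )>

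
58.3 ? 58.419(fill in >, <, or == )<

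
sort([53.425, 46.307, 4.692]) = [4.692, 46.307, 53.425]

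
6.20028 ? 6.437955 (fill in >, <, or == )<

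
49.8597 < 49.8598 True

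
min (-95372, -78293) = -95372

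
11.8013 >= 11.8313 False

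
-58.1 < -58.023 True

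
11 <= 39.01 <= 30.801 False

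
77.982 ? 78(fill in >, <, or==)<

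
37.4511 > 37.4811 False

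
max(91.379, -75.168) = 91.379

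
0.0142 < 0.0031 False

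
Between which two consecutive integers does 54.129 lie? 54 and 55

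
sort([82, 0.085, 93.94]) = [0.085, 82, 93.94]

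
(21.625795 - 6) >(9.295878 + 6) True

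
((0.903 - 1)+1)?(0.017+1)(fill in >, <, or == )<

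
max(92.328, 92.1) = 92.328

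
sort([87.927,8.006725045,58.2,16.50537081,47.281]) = [8.006725045,16.50537081,47.281,58.2,87.927]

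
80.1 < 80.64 True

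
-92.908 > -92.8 False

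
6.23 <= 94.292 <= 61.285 False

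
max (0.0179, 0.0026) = 0.0179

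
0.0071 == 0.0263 False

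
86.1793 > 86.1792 True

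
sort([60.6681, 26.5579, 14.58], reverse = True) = [60.6681, 26.5579, 14.58]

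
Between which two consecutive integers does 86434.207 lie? 86434 and 86435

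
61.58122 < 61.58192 True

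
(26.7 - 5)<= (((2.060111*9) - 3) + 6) False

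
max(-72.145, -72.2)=-72.145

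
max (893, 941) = 941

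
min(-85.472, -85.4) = -85.472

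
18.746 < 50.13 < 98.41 True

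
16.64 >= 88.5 False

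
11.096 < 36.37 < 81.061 True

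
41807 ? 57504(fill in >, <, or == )<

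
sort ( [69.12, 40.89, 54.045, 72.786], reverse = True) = [72.786, 69.12, 54.045, 40.89]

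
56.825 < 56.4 False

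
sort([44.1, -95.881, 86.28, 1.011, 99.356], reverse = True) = [99.356, 86.28, 44.1, 1.011, -95.881]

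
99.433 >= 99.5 False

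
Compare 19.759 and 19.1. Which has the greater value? 19.759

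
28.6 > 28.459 True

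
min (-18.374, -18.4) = -18.4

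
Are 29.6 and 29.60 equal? Yes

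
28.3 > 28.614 False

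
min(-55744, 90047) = -55744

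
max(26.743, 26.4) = 26.743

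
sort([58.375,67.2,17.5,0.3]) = [0.3,17.5,58.375,67.2]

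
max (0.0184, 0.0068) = 0.0184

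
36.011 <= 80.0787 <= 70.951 False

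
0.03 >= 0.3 False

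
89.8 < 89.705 False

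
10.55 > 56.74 False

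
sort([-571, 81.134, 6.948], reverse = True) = [81.134, 6.948, -571]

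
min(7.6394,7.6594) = 7.6394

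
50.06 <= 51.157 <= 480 True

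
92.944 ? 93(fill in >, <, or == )<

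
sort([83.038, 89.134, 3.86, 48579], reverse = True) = [48579, 89.134, 83.038, 3.86]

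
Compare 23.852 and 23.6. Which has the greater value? 23.852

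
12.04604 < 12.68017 True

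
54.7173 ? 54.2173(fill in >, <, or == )>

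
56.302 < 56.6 True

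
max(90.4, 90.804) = 90.804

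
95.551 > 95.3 True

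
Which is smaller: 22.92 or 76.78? 22.92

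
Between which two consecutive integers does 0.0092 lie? 0 and 1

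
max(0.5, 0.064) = 0.5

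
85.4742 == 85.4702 False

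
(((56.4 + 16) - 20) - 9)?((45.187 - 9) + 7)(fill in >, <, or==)>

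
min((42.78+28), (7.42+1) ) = 8.42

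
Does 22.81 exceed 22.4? Yes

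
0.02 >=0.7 False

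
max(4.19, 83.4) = 83.4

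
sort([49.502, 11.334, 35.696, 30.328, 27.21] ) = [11.334, 27.21, 30.328, 35.696, 49.502]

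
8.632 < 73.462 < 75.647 True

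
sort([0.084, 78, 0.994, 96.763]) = [0.084, 0.994, 78, 96.763]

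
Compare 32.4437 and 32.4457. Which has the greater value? 32.4457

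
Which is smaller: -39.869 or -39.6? -39.869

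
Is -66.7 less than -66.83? No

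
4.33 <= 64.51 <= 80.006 True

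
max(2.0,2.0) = 2.0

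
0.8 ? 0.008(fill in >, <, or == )>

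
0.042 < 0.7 True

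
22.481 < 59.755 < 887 True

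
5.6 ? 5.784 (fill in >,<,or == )<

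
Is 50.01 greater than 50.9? No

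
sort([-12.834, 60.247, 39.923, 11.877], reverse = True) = [60.247, 39.923, 11.877, -12.834]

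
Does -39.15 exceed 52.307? No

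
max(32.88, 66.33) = 66.33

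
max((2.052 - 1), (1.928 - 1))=1.052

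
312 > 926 False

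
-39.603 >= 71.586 False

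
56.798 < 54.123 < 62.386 False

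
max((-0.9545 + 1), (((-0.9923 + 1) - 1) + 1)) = 0.0455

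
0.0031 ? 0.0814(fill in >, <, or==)<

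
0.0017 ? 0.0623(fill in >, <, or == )<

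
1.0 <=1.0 True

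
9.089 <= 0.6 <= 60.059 False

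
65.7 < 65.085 False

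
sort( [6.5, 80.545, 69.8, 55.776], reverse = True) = [80.545, 69.8, 55.776, 6.5]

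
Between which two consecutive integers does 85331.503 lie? 85331 and 85332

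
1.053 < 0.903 False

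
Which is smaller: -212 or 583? -212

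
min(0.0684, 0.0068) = 0.0068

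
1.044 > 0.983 True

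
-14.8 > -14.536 False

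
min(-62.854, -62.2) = -62.854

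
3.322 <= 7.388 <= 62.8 True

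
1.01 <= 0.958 False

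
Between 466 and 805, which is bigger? 805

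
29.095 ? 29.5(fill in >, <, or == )<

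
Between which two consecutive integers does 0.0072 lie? 0 and 1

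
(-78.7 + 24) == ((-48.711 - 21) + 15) False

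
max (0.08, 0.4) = 0.4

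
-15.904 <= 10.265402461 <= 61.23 True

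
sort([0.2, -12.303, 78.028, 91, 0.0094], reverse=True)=[91, 78.028, 0.2, 0.0094, -12.303]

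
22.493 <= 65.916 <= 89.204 True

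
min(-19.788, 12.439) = -19.788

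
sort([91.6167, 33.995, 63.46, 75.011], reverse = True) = [91.6167, 75.011, 63.46, 33.995]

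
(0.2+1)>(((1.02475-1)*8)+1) True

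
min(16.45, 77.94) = 16.45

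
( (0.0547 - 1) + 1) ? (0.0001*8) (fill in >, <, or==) >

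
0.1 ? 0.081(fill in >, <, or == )>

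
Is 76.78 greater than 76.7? Yes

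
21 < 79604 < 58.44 False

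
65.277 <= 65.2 False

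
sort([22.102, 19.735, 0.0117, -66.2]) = [-66.2, 0.0117, 19.735, 22.102]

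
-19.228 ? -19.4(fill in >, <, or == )>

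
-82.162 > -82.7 True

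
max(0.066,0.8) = 0.8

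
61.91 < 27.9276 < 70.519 False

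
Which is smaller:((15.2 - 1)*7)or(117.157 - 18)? (117.157 - 18)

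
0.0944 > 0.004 True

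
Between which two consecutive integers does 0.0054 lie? 0 and 1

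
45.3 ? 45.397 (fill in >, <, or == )<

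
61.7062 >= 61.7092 False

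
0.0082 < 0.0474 True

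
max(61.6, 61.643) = 61.643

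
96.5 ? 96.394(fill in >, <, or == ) >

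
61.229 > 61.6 False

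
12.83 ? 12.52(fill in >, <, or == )>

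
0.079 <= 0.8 True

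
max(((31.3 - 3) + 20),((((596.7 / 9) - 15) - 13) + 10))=48.3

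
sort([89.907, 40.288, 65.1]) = [40.288, 65.1, 89.907]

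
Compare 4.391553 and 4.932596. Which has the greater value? 4.932596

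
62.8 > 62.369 True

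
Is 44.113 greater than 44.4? No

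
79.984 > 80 False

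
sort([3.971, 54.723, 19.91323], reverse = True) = [54.723, 19.91323, 3.971]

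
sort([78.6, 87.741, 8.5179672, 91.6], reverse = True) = [91.6, 87.741, 78.6, 8.5179672]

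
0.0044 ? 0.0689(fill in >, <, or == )<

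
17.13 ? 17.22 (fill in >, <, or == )<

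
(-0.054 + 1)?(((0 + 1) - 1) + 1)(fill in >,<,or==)<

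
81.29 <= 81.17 False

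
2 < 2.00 False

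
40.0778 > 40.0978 False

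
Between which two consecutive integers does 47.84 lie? 47 and 48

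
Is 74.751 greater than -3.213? Yes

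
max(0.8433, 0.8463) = 0.8463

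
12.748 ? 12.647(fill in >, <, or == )>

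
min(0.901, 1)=0.901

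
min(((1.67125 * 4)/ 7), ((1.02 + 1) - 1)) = 0.955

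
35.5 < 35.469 False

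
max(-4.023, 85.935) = 85.935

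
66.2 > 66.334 False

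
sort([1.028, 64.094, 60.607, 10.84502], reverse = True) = [64.094, 60.607, 10.84502, 1.028]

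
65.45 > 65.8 False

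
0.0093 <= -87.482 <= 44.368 False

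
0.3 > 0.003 True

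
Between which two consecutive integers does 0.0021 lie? 0 and 1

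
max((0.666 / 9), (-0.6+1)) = 0.4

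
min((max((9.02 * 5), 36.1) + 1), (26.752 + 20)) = 46.1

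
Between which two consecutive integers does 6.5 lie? 6 and 7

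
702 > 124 True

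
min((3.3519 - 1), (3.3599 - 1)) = 2.3519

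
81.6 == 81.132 False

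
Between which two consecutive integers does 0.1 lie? 0 and 1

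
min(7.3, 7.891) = 7.3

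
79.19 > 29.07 True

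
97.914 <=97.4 False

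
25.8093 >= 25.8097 False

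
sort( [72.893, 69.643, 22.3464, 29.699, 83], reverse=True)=[83, 72.893, 69.643, 29.699, 22.3464]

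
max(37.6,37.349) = 37.6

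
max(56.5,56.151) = 56.5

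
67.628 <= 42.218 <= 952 False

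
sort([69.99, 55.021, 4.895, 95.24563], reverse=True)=[95.24563, 69.99, 55.021, 4.895]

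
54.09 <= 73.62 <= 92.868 True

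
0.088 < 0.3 True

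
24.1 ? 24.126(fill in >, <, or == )<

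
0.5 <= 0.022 False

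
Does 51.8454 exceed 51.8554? No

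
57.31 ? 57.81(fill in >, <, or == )<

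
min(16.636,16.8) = 16.636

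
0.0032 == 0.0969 False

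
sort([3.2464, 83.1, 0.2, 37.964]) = [0.2, 3.2464, 37.964, 83.1]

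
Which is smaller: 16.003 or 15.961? 15.961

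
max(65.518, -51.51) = 65.518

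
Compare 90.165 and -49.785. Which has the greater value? 90.165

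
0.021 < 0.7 True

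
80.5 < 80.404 False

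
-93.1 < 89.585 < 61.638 False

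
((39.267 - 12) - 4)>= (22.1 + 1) True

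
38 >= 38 True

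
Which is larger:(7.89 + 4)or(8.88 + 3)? (7.89 + 4)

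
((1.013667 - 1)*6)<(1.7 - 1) True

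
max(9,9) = 9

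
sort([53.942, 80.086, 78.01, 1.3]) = [1.3, 53.942, 78.01, 80.086]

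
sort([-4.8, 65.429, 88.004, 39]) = [-4.8, 39, 65.429, 88.004]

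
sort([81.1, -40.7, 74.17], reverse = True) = [81.1, 74.17, -40.7]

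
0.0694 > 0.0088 True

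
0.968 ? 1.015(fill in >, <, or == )<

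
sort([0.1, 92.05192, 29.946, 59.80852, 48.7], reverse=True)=[92.05192, 59.80852, 48.7, 29.946, 0.1]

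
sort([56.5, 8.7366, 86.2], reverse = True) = [86.2, 56.5, 8.7366]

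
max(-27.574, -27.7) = -27.574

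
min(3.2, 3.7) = 3.2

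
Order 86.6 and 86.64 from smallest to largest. 86.6, 86.64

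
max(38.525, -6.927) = 38.525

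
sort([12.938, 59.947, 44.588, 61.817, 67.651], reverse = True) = [67.651, 61.817, 59.947, 44.588, 12.938]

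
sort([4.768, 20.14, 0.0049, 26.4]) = [0.0049, 4.768, 20.14, 26.4]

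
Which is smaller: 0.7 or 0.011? 0.011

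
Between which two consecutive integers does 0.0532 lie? 0 and 1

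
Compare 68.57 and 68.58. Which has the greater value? 68.58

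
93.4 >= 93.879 False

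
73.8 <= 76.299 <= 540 True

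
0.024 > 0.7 False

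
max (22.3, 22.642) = 22.642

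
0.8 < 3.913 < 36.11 True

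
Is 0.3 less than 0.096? No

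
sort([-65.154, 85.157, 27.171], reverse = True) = [85.157, 27.171, -65.154]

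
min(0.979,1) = 0.979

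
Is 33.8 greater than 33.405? Yes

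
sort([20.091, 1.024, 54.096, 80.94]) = [1.024, 20.091, 54.096, 80.94]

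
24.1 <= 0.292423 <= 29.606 False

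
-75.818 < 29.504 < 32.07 True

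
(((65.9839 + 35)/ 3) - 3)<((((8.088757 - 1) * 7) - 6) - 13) False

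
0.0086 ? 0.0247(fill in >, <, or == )<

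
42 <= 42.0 True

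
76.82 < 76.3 False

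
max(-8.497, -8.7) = -8.497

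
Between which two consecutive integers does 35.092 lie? 35 and 36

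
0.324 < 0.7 True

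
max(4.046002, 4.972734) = 4.972734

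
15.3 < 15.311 True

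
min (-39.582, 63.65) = -39.582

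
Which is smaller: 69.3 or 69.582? 69.3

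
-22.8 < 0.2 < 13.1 True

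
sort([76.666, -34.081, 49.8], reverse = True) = [76.666, 49.8, -34.081]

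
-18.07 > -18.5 True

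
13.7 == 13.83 False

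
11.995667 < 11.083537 False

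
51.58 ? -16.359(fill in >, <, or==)>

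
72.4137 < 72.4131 False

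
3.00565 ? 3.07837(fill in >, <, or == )<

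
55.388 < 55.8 True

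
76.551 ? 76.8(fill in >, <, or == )<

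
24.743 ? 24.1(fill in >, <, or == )>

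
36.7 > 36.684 True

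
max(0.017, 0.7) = 0.7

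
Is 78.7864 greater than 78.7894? No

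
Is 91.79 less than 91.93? Yes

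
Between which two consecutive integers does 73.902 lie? 73 and 74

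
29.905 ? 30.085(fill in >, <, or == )<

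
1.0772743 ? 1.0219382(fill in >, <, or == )>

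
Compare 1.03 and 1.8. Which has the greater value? 1.8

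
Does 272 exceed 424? No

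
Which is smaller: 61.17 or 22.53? 22.53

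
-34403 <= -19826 True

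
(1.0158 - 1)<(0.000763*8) False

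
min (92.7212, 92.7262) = 92.7212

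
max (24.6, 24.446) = 24.6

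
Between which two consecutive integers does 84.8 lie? 84 and 85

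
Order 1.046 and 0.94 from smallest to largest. 0.94, 1.046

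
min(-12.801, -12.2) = -12.801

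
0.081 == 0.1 False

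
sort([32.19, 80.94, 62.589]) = [32.19, 62.589, 80.94]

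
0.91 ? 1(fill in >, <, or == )<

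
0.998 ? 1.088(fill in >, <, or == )<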